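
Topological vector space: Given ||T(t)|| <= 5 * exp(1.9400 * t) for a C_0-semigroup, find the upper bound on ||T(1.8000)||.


||T(1.8000)|| <= 5 * exp(1.9400 * 1.8000)
= 5 * exp(3.4920)
= 5 * 32.8516
= 164.2579

164.2579


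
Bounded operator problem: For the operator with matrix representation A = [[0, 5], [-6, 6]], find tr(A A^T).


trace(A * A^T) = sum of squares of all entries
= 0^2 + 5^2 + (-6)^2 + 6^2
= 0 + 25 + 36 + 36
= 97

97


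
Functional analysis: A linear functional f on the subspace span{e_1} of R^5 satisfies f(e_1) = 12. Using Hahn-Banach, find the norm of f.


The norm of f is given by ||f|| = sup_{||x||=1} |f(x)|.
On span{e_1}, ||e_1|| = 1, so ||f|| = |f(e_1)| / ||e_1||
= |12| / 1 = 12.0000

12.0000


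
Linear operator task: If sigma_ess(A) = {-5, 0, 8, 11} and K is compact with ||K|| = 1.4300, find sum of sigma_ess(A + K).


By Weyl's theorem, the essential spectrum is invariant under compact perturbations.
sigma_ess(A + K) = sigma_ess(A) = {-5, 0, 8, 11}
Sum = -5 + 0 + 8 + 11 = 14

14


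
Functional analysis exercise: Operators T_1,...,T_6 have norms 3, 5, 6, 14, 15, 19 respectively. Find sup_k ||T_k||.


By the Uniform Boundedness Principle, the supremum of norms is finite.
sup_k ||T_k|| = max(3, 5, 6, 14, 15, 19) = 19

19


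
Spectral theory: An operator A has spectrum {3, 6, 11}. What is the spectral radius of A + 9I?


Spectrum of A + 9I = {12, 15, 20}
Spectral radius = max |lambda| over the shifted spectrum
= max(12, 15, 20) = 20

20


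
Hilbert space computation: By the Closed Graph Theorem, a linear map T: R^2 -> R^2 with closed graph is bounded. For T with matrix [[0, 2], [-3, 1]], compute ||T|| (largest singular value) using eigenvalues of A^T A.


A^T A = [[9, -3], [-3, 5]]
trace(A^T A) = 14, det(A^T A) = 36
discriminant = 14^2 - 4*36 = 52
Largest eigenvalue of A^T A = (trace + sqrt(disc))/2 = 10.6056
||T|| = sqrt(10.6056) = 3.2566

3.2566


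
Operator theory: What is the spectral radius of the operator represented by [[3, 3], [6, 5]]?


For a 2x2 matrix, eigenvalues satisfy lambda^2 - (trace)*lambda + det = 0
trace = 3 + 5 = 8
det = 3*5 - 3*6 = -3
discriminant = 8^2 - 4*(-3) = 76
spectral radius = max |eigenvalue| = 8.3589

8.3589


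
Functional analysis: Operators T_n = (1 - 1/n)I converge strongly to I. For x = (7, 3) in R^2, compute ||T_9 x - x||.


T_9 x - x = (1 - 1/9)x - x = -x/9
||x|| = sqrt(58) = 7.6158
||T_9 x - x|| = ||x||/9 = 7.6158/9 = 0.8462

0.8462


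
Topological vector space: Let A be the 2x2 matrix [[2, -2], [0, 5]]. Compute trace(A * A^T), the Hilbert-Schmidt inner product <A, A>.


trace(A * A^T) = sum of squares of all entries
= 2^2 + (-2)^2 + 0^2 + 5^2
= 4 + 4 + 0 + 25
= 33

33


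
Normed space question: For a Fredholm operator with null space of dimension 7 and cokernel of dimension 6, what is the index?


The Fredholm index is defined as ind(T) = dim(ker T) - dim(coker T)
= 7 - 6
= 1

1


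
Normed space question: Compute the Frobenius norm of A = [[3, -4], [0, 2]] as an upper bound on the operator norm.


||A||_F^2 = sum a_ij^2
= 3^2 + (-4)^2 + 0^2 + 2^2
= 9 + 16 + 0 + 4 = 29
||A||_F = sqrt(29) = 5.3852

5.3852


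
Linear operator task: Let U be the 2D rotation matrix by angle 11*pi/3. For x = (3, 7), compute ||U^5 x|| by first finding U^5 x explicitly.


U is a rotation by theta = 11*pi/3
U^5 = rotation by 5*theta = 55*pi/3 = 1*pi/3 (mod 2*pi)
cos(1*pi/3) = 0.5000, sin(1*pi/3) = 0.8660
U^5 x = (0.5000 * 3 - 0.8660 * 7, 0.8660 * 3 + 0.5000 * 7)
= (-4.5622, 6.0981)
||U^5 x|| = sqrt((-4.5622)^2 + 6.0981^2) = sqrt(58.0000) = 7.6158

7.6158


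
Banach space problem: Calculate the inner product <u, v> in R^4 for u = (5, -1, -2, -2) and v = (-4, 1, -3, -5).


Computing the standard inner product <u, v> = sum u_i * v_i
= 5*-4 + -1*1 + -2*-3 + -2*-5
= -20 + -1 + 6 + 10
= -5

-5


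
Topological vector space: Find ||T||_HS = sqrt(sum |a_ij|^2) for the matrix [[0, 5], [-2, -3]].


The Hilbert-Schmidt norm is sqrt(sum of squares of all entries).
Sum of squares = 0^2 + 5^2 + (-2)^2 + (-3)^2
= 0 + 25 + 4 + 9 = 38
||T||_HS = sqrt(38) = 6.1644

6.1644


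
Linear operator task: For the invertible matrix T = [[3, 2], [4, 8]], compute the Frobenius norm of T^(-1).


det(T) = 3*8 - 2*4 = 16
T^(-1) = (1/16) * [[8, -2], [-4, 3]] = [[0.5000, -0.1250], [-0.2500, 0.1875]]
||T^(-1)||_F^2 = 0.5000^2 + (-0.1250)^2 + (-0.2500)^2 + 0.1875^2 = 0.3633
||T^(-1)||_F = sqrt(0.3633) = 0.6027

0.6027


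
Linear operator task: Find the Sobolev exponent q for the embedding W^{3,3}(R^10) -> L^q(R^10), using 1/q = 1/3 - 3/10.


Using the Sobolev embedding formula: 1/q = 1/p - k/n
1/q = 1/3 - 3/10 = 1/30
q = 1/(1/30) = 30

30.0000


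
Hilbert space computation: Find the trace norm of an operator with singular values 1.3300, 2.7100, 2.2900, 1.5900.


The nuclear norm is the sum of all singular values.
||T||_1 = 1.3300 + 2.7100 + 2.2900 + 1.5900
= 7.9200

7.9200


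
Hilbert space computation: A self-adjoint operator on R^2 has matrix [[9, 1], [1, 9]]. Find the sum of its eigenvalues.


For a self-adjoint (symmetric) matrix, the eigenvalues are real.
The sum of eigenvalues equals the trace of the matrix.
trace = 9 + 9 = 18

18


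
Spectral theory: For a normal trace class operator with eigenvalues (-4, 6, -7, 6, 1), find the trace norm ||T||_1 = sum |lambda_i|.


For a normal operator, singular values equal |eigenvalues|.
Trace norm = sum |lambda_i| = 4 + 6 + 7 + 6 + 1
= 24

24


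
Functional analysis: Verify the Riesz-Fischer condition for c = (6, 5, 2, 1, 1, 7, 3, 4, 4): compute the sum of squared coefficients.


sum |c_n|^2 = 6^2 + 5^2 + 2^2 + 1^2 + 1^2 + 7^2 + 3^2 + 4^2 + 4^2
= 36 + 25 + 4 + 1 + 1 + 49 + 9 + 16 + 16
= 157

157


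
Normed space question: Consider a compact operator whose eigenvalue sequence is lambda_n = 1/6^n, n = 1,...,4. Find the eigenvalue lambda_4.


The eigenvalue formula gives lambda_4 = 1/6^4
= 1/1296
= 7.7160e-04

7.7160e-04


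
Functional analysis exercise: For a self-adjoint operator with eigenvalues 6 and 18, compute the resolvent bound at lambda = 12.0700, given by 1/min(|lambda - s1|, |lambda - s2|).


dist(12.0700, {6, 18}) = min(|12.0700 - 6|, |12.0700 - 18|)
= min(6.0700, 5.9300) = 5.9300
Resolvent bound = 1/5.9300 = 0.1686

0.1686


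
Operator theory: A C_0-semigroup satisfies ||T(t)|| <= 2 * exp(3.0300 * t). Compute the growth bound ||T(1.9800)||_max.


||T(1.9800)|| <= 2 * exp(3.0300 * 1.9800)
= 2 * exp(5.9994)
= 2 * 403.1868
= 806.3736

806.3736


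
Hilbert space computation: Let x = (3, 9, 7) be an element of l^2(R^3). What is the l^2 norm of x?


The l^2 norm = (sum |x_i|^2)^(1/2)
Sum of 2th powers = 9 + 81 + 49 = 139
||x||_2 = (139)^(1/2) = 11.7898

11.7898


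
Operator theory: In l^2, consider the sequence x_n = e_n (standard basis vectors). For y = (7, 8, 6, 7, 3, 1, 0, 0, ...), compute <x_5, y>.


x_5 = e_5 is the standard basis vector with 1 in position 5.
<x_5, y> = y_5 = 3
As n -> infinity, <x_n, y> -> 0, confirming weak convergence of (x_n) to 0.

3


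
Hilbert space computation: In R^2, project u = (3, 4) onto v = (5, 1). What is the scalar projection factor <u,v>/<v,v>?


Computing <u,v> = 3*5 + 4*1 = 19
Computing <v,v> = 5^2 + 1^2 = 26
Projection coefficient = 19/26 = 0.7308

0.7308


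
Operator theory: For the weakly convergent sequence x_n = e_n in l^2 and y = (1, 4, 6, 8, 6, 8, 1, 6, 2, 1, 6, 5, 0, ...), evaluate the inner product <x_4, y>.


x_4 = e_4 is the standard basis vector with 1 in position 4.
<x_4, y> = y_4 = 8
As n -> infinity, <x_n, y> -> 0, confirming weak convergence of (x_n) to 0.

8


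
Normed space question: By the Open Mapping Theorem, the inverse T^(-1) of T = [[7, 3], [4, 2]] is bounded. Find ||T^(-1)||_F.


det(T) = 7*2 - 3*4 = 2
T^(-1) = (1/2) * [[2, -3], [-4, 7]] = [[1.0000, -1.5000], [-2.0000, 3.5000]]
||T^(-1)||_F^2 = 1.0000^2 + (-1.5000)^2 + (-2.0000)^2 + 3.5000^2 = 19.5000
||T^(-1)||_F = sqrt(19.5000) = 4.4159

4.4159


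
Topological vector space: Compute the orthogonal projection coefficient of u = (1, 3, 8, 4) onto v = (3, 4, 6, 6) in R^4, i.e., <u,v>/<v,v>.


Computing <u,v> = 1*3 + 3*4 + 8*6 + 4*6 = 87
Computing <v,v> = 3^2 + 4^2 + 6^2 + 6^2 = 97
Projection coefficient = 87/97 = 0.8969

0.8969


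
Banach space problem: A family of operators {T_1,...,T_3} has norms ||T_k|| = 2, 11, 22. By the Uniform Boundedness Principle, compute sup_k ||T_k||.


By the Uniform Boundedness Principle, the supremum of norms is finite.
sup_k ||T_k|| = max(2, 11, 22) = 22

22


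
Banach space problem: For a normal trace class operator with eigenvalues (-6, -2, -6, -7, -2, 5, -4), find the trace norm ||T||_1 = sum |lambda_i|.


For a normal operator, singular values equal |eigenvalues|.
Trace norm = sum |lambda_i| = 6 + 2 + 6 + 7 + 2 + 5 + 4
= 32

32


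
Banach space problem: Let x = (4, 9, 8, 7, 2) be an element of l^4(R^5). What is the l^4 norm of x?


The l^4 norm = (sum |x_i|^4)^(1/4)
Sum of 4th powers = 256 + 6561 + 4096 + 2401 + 16 = 13330
||x||_4 = (13330)^(1/4) = 10.7450

10.7450


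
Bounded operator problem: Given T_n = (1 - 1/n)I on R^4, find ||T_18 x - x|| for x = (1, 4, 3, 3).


T_18 x - x = (1 - 1/18)x - x = -x/18
||x|| = sqrt(35) = 5.9161
||T_18 x - x|| = ||x||/18 = 5.9161/18 = 0.3287

0.3287


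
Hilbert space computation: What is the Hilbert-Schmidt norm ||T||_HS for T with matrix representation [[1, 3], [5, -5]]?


The Hilbert-Schmidt norm is sqrt(sum of squares of all entries).
Sum of squares = 1^2 + 3^2 + 5^2 + (-5)^2
= 1 + 9 + 25 + 25 = 60
||T||_HS = sqrt(60) = 7.7460

7.7460


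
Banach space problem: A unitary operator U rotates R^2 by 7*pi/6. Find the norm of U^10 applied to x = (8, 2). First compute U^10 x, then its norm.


U is a rotation by theta = 7*pi/6
U^10 = rotation by 10*theta = 70*pi/6 = 10*pi/6 (mod 2*pi)
cos(10*pi/6) = 0.5000, sin(10*pi/6) = -0.8660
U^10 x = (0.5000 * 8 - -0.8660 * 2, -0.8660 * 8 + 0.5000 * 2)
= (5.7321, -5.9282)
||U^10 x|| = sqrt(5.7321^2 + (-5.9282)^2) = sqrt(68.0000) = 8.2462

8.2462


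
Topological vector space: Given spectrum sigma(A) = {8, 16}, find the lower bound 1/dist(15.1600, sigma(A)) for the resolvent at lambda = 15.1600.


dist(15.1600, {8, 16}) = min(|15.1600 - 8|, |15.1600 - 16|)
= min(7.1600, 0.8400) = 0.8400
Resolvent bound = 1/0.8400 = 1.1905

1.1905


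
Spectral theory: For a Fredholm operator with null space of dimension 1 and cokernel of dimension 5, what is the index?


The Fredholm index is defined as ind(T) = dim(ker T) - dim(coker T)
= 1 - 5
= -4

-4


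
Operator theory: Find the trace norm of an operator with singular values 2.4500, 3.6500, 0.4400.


The nuclear norm is the sum of all singular values.
||T||_1 = 2.4500 + 3.6500 + 0.4400
= 6.5400

6.5400


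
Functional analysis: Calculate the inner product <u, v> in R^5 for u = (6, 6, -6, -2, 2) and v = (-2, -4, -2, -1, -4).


Computing the standard inner product <u, v> = sum u_i * v_i
= 6*-2 + 6*-4 + -6*-2 + -2*-1 + 2*-4
= -12 + -24 + 12 + 2 + -8
= -30

-30


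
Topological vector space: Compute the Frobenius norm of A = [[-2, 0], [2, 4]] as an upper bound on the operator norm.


||A||_F^2 = sum a_ij^2
= (-2)^2 + 0^2 + 2^2 + 4^2
= 4 + 0 + 4 + 16 = 24
||A||_F = sqrt(24) = 4.8990

4.8990


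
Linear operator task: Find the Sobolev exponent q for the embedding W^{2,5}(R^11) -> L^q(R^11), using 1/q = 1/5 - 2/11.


Using the Sobolev embedding formula: 1/q = 1/p - k/n
1/q = 1/5 - 2/11 = 1/55
q = 1/(1/55) = 55

55.0000


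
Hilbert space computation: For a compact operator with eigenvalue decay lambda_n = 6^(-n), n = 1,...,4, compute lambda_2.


The eigenvalue formula gives lambda_2 = 1/6^2
= 1/36
= 0.0278

0.0278


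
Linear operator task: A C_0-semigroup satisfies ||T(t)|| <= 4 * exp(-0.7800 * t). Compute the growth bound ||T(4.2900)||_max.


||T(4.2900)|| <= 4 * exp(-0.7800 * 4.2900)
= 4 * exp(-3.3462)
= 4 * 0.0352
= 0.1409

0.1409


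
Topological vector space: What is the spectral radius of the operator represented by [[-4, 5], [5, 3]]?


For a 2x2 matrix, eigenvalues satisfy lambda^2 - (trace)*lambda + det = 0
trace = -4 + 3 = -1
det = -4*3 - 5*5 = -37
discriminant = (-1)^2 - 4*(-37) = 149
spectral radius = max |eigenvalue| = 6.6033

6.6033


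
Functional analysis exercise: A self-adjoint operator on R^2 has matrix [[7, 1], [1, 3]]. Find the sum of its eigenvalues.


For a self-adjoint (symmetric) matrix, the eigenvalues are real.
The sum of eigenvalues equals the trace of the matrix.
trace = 7 + 3 = 10

10


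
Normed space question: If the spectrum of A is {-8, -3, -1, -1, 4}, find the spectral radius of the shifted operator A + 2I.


Spectrum of A + 2I = {-6, -1, 1, 1, 6}
Spectral radius = max |lambda| over the shifted spectrum
= max(6, 1, 1, 1, 6) = 6

6


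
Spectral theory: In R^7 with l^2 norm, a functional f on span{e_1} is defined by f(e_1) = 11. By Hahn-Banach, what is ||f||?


The norm of f is given by ||f|| = sup_{||x||=1} |f(x)|.
On span{e_1}, ||e_1|| = 1, so ||f|| = |f(e_1)| / ||e_1||
= |11| / 1 = 11.0000

11.0000


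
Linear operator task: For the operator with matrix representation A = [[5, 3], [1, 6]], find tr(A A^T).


trace(A * A^T) = sum of squares of all entries
= 5^2 + 3^2 + 1^2 + 6^2
= 25 + 9 + 1 + 36
= 71

71


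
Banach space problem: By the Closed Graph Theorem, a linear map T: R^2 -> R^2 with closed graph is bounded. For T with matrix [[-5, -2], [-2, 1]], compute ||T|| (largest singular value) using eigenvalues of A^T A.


A^T A = [[29, 8], [8, 5]]
trace(A^T A) = 34, det(A^T A) = 81
discriminant = 34^2 - 4*81 = 832
Largest eigenvalue of A^T A = (trace + sqrt(disc))/2 = 31.4222
||T|| = sqrt(31.4222) = 5.6056

5.6056


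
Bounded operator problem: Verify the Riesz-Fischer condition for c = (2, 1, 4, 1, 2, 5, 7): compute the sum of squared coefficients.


sum |c_n|^2 = 2^2 + 1^2 + 4^2 + 1^2 + 2^2 + 5^2 + 7^2
= 4 + 1 + 16 + 1 + 4 + 25 + 49
= 100

100


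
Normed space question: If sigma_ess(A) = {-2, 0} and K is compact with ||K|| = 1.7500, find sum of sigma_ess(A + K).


By Weyl's theorem, the essential spectrum is invariant under compact perturbations.
sigma_ess(A + K) = sigma_ess(A) = {-2, 0}
Sum = -2 + 0 = -2

-2


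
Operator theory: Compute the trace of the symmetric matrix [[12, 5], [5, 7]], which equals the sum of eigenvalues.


For a self-adjoint (symmetric) matrix, the eigenvalues are real.
The sum of eigenvalues equals the trace of the matrix.
trace = 12 + 7 = 19

19


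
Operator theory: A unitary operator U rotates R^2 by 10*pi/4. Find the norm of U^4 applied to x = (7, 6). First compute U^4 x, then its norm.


U is a rotation by theta = 10*pi/4
U^4 = rotation by 4*theta = 40*pi/4 = 0*pi/4 (mod 2*pi)
cos(0*pi/4) = 1.0000, sin(0*pi/4) = 0.0000
U^4 x = (1.0000 * 7 - 0.0000 * 6, 0.0000 * 7 + 1.0000 * 6)
= (7.0000, 6.0000)
||U^4 x|| = sqrt(7.0000^2 + 6.0000^2) = sqrt(85.0000) = 9.2195

9.2195


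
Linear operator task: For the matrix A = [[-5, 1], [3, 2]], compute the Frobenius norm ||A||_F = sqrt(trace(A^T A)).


||A||_F^2 = sum a_ij^2
= (-5)^2 + 1^2 + 3^2 + 2^2
= 25 + 1 + 9 + 4 = 39
||A||_F = sqrt(39) = 6.2450

6.2450


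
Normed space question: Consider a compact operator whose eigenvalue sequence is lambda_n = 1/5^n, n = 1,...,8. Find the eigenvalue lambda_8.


The eigenvalue formula gives lambda_8 = 1/5^8
= 1/390625
= 2.5600e-06

2.5600e-06


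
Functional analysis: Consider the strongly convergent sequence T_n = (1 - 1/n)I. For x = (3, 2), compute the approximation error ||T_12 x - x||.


T_12 x - x = (1 - 1/12)x - x = -x/12
||x|| = sqrt(13) = 3.6056
||T_12 x - x|| = ||x||/12 = 3.6056/12 = 0.3005

0.3005


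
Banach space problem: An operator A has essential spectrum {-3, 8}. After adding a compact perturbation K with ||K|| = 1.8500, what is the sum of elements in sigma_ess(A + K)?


By Weyl's theorem, the essential spectrum is invariant under compact perturbations.
sigma_ess(A + K) = sigma_ess(A) = {-3, 8}
Sum = -3 + 8 = 5

5


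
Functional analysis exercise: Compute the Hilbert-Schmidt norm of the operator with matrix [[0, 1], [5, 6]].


The Hilbert-Schmidt norm is sqrt(sum of squares of all entries).
Sum of squares = 0^2 + 1^2 + 5^2 + 6^2
= 0 + 1 + 25 + 36 = 62
||T||_HS = sqrt(62) = 7.8740

7.8740


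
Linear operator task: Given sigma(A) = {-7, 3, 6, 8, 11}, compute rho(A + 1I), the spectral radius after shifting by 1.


Spectrum of A + 1I = {-6, 4, 7, 9, 12}
Spectral radius = max |lambda| over the shifted spectrum
= max(6, 4, 7, 9, 12) = 12

12


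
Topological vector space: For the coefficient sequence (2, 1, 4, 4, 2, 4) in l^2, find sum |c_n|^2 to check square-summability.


sum |c_n|^2 = 2^2 + 1^2 + 4^2 + 4^2 + 2^2 + 4^2
= 4 + 1 + 16 + 16 + 4 + 16
= 57

57


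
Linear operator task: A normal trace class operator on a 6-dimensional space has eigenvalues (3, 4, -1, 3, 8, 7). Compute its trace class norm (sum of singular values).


For a normal operator, singular values equal |eigenvalues|.
Trace norm = sum |lambda_i| = 3 + 4 + 1 + 3 + 8 + 7
= 26

26


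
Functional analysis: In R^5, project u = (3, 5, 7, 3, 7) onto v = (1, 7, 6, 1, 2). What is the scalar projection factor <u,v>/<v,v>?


Computing <u,v> = 3*1 + 5*7 + 7*6 + 3*1 + 7*2 = 97
Computing <v,v> = 1^2 + 7^2 + 6^2 + 1^2 + 2^2 = 91
Projection coefficient = 97/91 = 1.0659

1.0659


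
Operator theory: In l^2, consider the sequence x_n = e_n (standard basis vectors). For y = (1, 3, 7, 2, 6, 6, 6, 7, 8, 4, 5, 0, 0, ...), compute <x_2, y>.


x_2 = e_2 is the standard basis vector with 1 in position 2.
<x_2, y> = y_2 = 3
As n -> infinity, <x_n, y> -> 0, confirming weak convergence of (x_n) to 0.

3


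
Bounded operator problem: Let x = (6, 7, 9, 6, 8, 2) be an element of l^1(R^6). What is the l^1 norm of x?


The l^1 norm equals the sum of absolute values of all components.
||x||_1 = 6 + 7 + 9 + 6 + 8 + 2
= 38

38.0000


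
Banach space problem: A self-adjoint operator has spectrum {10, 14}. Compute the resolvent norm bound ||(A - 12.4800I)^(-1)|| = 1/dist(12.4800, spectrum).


dist(12.4800, {10, 14}) = min(|12.4800 - 10|, |12.4800 - 14|)
= min(2.4800, 1.5200) = 1.5200
Resolvent bound = 1/1.5200 = 0.6579

0.6579


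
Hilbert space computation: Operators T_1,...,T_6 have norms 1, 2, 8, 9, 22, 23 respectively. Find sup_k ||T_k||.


By the Uniform Boundedness Principle, the supremum of norms is finite.
sup_k ||T_k|| = max(1, 2, 8, 9, 22, 23) = 23

23


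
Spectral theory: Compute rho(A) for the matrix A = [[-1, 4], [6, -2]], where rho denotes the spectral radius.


For a 2x2 matrix, eigenvalues satisfy lambda^2 - (trace)*lambda + det = 0
trace = -1 + -2 = -3
det = -1*-2 - 4*6 = -22
discriminant = (-3)^2 - 4*(-22) = 97
spectral radius = max |eigenvalue| = 6.4244

6.4244


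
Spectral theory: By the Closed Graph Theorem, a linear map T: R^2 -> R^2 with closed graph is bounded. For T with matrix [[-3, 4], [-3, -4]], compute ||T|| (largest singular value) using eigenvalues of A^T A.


A^T A = [[18, 0], [0, 32]]
trace(A^T A) = 50, det(A^T A) = 576
discriminant = 50^2 - 4*576 = 196
Largest eigenvalue of A^T A = (trace + sqrt(disc))/2 = 32.0000
||T|| = sqrt(32.0000) = 5.6569

5.6569


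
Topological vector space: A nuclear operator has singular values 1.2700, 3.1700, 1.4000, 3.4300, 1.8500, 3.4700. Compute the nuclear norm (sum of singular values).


The nuclear norm is the sum of all singular values.
||T||_1 = 1.2700 + 3.1700 + 1.4000 + 3.4300 + 1.8500 + 3.4700
= 14.5900

14.5900


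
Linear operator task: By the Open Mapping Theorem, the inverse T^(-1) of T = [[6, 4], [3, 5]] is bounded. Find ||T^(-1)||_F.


det(T) = 6*5 - 4*3 = 18
T^(-1) = (1/18) * [[5, -4], [-3, 6]] = [[0.2778, -0.2222], [-0.1667, 0.3333]]
||T^(-1)||_F^2 = 0.2778^2 + (-0.2222)^2 + (-0.1667)^2 + 0.3333^2 = 0.2654
||T^(-1)||_F = sqrt(0.2654) = 0.5152

0.5152


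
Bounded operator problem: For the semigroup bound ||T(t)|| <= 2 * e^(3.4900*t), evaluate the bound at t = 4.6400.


||T(4.6400)|| <= 2 * exp(3.4900 * 4.6400)
= 2 * exp(16.1936)
= 2 * 1.0784e+07
= 2.1569e+07

2.1569e+07


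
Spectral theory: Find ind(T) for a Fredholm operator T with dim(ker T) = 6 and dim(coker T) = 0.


The Fredholm index is defined as ind(T) = dim(ker T) - dim(coker T)
= 6 - 0
= 6

6


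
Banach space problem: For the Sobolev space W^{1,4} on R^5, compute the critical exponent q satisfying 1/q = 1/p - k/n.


Using the Sobolev embedding formula: 1/q = 1/p - k/n
1/q = 1/4 - 1/5 = 1/20
q = 1/(1/20) = 20

20.0000


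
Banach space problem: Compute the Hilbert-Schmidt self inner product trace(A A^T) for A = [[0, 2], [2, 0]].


trace(A * A^T) = sum of squares of all entries
= 0^2 + 2^2 + 2^2 + 0^2
= 0 + 4 + 4 + 0
= 8

8


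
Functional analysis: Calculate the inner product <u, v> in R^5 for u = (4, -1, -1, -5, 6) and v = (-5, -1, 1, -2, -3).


Computing the standard inner product <u, v> = sum u_i * v_i
= 4*-5 + -1*-1 + -1*1 + -5*-2 + 6*-3
= -20 + 1 + -1 + 10 + -18
= -28

-28


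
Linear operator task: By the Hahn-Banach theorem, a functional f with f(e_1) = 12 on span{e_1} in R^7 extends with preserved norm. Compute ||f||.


The norm of f is given by ||f|| = sup_{||x||=1} |f(x)|.
On span{e_1}, ||e_1|| = 1, so ||f|| = |f(e_1)| / ||e_1||
= |12| / 1 = 12.0000

12.0000


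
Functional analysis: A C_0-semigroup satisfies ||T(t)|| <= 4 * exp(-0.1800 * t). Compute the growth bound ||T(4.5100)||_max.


||T(4.5100)|| <= 4 * exp(-0.1800 * 4.5100)
= 4 * exp(-0.8118)
= 4 * 0.4441
= 1.7762

1.7762


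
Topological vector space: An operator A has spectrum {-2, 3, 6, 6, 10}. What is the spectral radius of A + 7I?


Spectrum of A + 7I = {5, 10, 13, 13, 17}
Spectral radius = max |lambda| over the shifted spectrum
= max(5, 10, 13, 13, 17) = 17

17


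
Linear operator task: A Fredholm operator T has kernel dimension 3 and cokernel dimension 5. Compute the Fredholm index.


The Fredholm index is defined as ind(T) = dim(ker T) - dim(coker T)
= 3 - 5
= -2

-2


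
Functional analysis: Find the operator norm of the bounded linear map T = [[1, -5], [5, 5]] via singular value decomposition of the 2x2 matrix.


A^T A = [[26, 20], [20, 50]]
trace(A^T A) = 76, det(A^T A) = 900
discriminant = 76^2 - 4*900 = 2176
Largest eigenvalue of A^T A = (trace + sqrt(disc))/2 = 61.3238
||T|| = sqrt(61.3238) = 7.8310

7.8310


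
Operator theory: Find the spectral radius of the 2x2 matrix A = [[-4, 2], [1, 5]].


For a 2x2 matrix, eigenvalues satisfy lambda^2 - (trace)*lambda + det = 0
trace = -4 + 5 = 1
det = -4*5 - 2*1 = -22
discriminant = 1^2 - 4*(-22) = 89
spectral radius = max |eigenvalue| = 5.2170

5.2170


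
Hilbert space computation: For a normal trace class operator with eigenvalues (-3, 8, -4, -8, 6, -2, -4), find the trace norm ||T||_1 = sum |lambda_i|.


For a normal operator, singular values equal |eigenvalues|.
Trace norm = sum |lambda_i| = 3 + 8 + 4 + 8 + 6 + 2 + 4
= 35

35


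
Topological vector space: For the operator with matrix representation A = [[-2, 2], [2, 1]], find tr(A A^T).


trace(A * A^T) = sum of squares of all entries
= (-2)^2 + 2^2 + 2^2 + 1^2
= 4 + 4 + 4 + 1
= 13

13


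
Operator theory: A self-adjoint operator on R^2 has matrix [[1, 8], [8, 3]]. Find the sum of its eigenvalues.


For a self-adjoint (symmetric) matrix, the eigenvalues are real.
The sum of eigenvalues equals the trace of the matrix.
trace = 1 + 3 = 4

4


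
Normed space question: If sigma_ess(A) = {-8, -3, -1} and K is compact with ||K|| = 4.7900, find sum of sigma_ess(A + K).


By Weyl's theorem, the essential spectrum is invariant under compact perturbations.
sigma_ess(A + K) = sigma_ess(A) = {-8, -3, -1}
Sum = -8 + -3 + -1 = -12

-12


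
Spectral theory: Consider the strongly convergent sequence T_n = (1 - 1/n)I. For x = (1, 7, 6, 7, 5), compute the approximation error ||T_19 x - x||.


T_19 x - x = (1 - 1/19)x - x = -x/19
||x|| = sqrt(160) = 12.6491
||T_19 x - x|| = ||x||/19 = 12.6491/19 = 0.6657

0.6657


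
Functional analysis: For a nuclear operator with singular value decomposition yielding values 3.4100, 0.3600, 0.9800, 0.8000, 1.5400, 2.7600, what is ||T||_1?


The nuclear norm is the sum of all singular values.
||T||_1 = 3.4100 + 0.3600 + 0.9800 + 0.8000 + 1.5400 + 2.7600
= 9.8500

9.8500


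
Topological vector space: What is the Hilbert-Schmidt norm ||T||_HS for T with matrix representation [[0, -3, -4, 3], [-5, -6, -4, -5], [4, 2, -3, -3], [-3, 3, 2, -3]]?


The Hilbert-Schmidt norm is sqrt(sum of squares of all entries).
Sum of squares = 0^2 + (-3)^2 + (-4)^2 + 3^2 + (-5)^2 + (-6)^2 + (-4)^2 + (-5)^2 + 4^2 + 2^2 + (-3)^2 + (-3)^2 + (-3)^2 + 3^2 + 2^2 + (-3)^2
= 0 + 9 + 16 + 9 + 25 + 36 + 16 + 25 + 16 + 4 + 9 + 9 + 9 + 9 + 4 + 9 = 205
||T||_HS = sqrt(205) = 14.3178

14.3178


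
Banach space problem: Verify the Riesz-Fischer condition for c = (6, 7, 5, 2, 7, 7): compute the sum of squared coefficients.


sum |c_n|^2 = 6^2 + 7^2 + 5^2 + 2^2 + 7^2 + 7^2
= 36 + 49 + 25 + 4 + 49 + 49
= 212

212


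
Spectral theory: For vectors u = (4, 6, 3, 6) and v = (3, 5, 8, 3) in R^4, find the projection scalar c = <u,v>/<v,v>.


Computing <u,v> = 4*3 + 6*5 + 3*8 + 6*3 = 84
Computing <v,v> = 3^2 + 5^2 + 8^2 + 3^2 = 107
Projection coefficient = 84/107 = 0.7850

0.7850


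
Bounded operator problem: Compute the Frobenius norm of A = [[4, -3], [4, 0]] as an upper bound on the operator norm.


||A||_F^2 = sum a_ij^2
= 4^2 + (-3)^2 + 4^2 + 0^2
= 16 + 9 + 16 + 0 = 41
||A||_F = sqrt(41) = 6.4031

6.4031


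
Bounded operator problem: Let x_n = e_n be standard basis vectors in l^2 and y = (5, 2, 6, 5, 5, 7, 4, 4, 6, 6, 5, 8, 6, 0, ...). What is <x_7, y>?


x_7 = e_7 is the standard basis vector with 1 in position 7.
<x_7, y> = y_7 = 4
As n -> infinity, <x_n, y> -> 0, confirming weak convergence of (x_n) to 0.

4


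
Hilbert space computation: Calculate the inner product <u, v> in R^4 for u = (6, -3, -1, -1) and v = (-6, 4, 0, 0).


Computing the standard inner product <u, v> = sum u_i * v_i
= 6*-6 + -3*4 + -1*0 + -1*0
= -36 + -12 + 0 + 0
= -48

-48


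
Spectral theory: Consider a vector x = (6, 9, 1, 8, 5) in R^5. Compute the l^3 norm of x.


The l^3 norm = (sum |x_i|^3)^(1/3)
Sum of 3th powers = 216 + 729 + 1 + 512 + 125 = 1583
||x||_3 = (1583)^(1/3) = 11.6545

11.6545


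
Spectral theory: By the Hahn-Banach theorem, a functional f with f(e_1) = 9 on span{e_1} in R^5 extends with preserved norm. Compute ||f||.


The norm of f is given by ||f|| = sup_{||x||=1} |f(x)|.
On span{e_1}, ||e_1|| = 1, so ||f|| = |f(e_1)| / ||e_1||
= |9| / 1 = 9.0000

9.0000


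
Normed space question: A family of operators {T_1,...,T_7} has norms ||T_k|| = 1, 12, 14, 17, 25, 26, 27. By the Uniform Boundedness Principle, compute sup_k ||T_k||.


By the Uniform Boundedness Principle, the supremum of norms is finite.
sup_k ||T_k|| = max(1, 12, 14, 17, 25, 26, 27) = 27

27


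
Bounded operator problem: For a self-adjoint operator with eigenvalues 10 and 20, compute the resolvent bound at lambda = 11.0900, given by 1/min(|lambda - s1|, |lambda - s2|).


dist(11.0900, {10, 20}) = min(|11.0900 - 10|, |11.0900 - 20|)
= min(1.0900, 8.9100) = 1.0900
Resolvent bound = 1/1.0900 = 0.9174

0.9174


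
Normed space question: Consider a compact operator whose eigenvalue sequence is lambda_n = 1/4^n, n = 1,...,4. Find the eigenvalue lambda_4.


The eigenvalue formula gives lambda_4 = 1/4^4
= 1/256
= 0.0039

0.0039


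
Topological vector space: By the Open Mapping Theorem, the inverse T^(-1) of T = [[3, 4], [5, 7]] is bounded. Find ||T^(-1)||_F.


det(T) = 3*7 - 4*5 = 1
T^(-1) = (1/1) * [[7, -4], [-5, 3]] = [[7.0000, -4.0000], [-5.0000, 3.0000]]
||T^(-1)||_F^2 = 7.0000^2 + (-4.0000)^2 + (-5.0000)^2 + 3.0000^2 = 99.0000
||T^(-1)||_F = sqrt(99.0000) = 9.9499

9.9499


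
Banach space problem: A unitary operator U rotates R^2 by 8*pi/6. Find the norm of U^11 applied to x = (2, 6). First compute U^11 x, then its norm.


U is a rotation by theta = 8*pi/6
U^11 = rotation by 11*theta = 88*pi/6 = 4*pi/6 (mod 2*pi)
cos(4*pi/6) = -0.5000, sin(4*pi/6) = 0.8660
U^11 x = (-0.5000 * 2 - 0.8660 * 6, 0.8660 * 2 + -0.5000 * 6)
= (-6.1962, -1.2679)
||U^11 x|| = sqrt((-6.1962)^2 + (-1.2679)^2) = sqrt(40.0000) = 6.3246

6.3246


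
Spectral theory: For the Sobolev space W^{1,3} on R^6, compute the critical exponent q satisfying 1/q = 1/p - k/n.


Using the Sobolev embedding formula: 1/q = 1/p - k/n
1/q = 1/3 - 1/6 = 1/6
q = 1/(1/6) = 6

6.0000


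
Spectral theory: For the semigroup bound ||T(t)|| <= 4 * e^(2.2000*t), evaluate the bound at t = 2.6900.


||T(2.6900)|| <= 4 * exp(2.2000 * 2.6900)
= 4 * exp(5.9180)
= 4 * 371.6676
= 1486.6705

1486.6705


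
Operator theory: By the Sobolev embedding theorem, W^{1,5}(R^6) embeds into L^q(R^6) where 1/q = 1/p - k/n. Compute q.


Using the Sobolev embedding formula: 1/q = 1/p - k/n
1/q = 1/5 - 1/6 = 1/30
q = 1/(1/30) = 30

30.0000


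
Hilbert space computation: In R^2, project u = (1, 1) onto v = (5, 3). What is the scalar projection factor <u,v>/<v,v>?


Computing <u,v> = 1*5 + 1*3 = 8
Computing <v,v> = 5^2 + 3^2 = 34
Projection coefficient = 8/34 = 0.2353

0.2353


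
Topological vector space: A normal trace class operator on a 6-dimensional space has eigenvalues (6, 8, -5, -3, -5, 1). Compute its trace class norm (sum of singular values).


For a normal operator, singular values equal |eigenvalues|.
Trace norm = sum |lambda_i| = 6 + 8 + 5 + 3 + 5 + 1
= 28

28


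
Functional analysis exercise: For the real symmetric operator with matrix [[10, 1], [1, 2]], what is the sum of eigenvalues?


For a self-adjoint (symmetric) matrix, the eigenvalues are real.
The sum of eigenvalues equals the trace of the matrix.
trace = 10 + 2 = 12

12


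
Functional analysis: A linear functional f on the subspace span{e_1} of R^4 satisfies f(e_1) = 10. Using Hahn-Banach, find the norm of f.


The norm of f is given by ||f|| = sup_{||x||=1} |f(x)|.
On span{e_1}, ||e_1|| = 1, so ||f|| = |f(e_1)| / ||e_1||
= |10| / 1 = 10.0000

10.0000


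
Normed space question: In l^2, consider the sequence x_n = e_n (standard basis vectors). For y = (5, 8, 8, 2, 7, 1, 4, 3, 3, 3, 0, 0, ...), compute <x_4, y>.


x_4 = e_4 is the standard basis vector with 1 in position 4.
<x_4, y> = y_4 = 2
As n -> infinity, <x_n, y> -> 0, confirming weak convergence of (x_n) to 0.

2


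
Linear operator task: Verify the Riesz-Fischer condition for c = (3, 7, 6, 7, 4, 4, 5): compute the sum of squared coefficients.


sum |c_n|^2 = 3^2 + 7^2 + 6^2 + 7^2 + 4^2 + 4^2 + 5^2
= 9 + 49 + 36 + 49 + 16 + 16 + 25
= 200

200


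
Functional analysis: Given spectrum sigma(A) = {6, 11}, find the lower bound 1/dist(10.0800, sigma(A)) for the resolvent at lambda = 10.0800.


dist(10.0800, {6, 11}) = min(|10.0800 - 6|, |10.0800 - 11|)
= min(4.0800, 0.9200) = 0.9200
Resolvent bound = 1/0.9200 = 1.0870

1.0870


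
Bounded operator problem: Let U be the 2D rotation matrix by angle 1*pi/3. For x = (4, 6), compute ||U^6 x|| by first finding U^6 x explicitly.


U is a rotation by theta = 1*pi/3
U^6 = rotation by 6*theta = 6*pi/3 = 0*pi/3 (mod 2*pi)
cos(0*pi/3) = 1.0000, sin(0*pi/3) = 0.0000
U^6 x = (1.0000 * 4 - 0.0000 * 6, 0.0000 * 4 + 1.0000 * 6)
= (4.0000, 6.0000)
||U^6 x|| = sqrt(4.0000^2 + 6.0000^2) = sqrt(52.0000) = 7.2111

7.2111


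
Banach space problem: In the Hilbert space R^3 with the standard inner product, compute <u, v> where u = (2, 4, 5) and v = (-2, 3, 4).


Computing the standard inner product <u, v> = sum u_i * v_i
= 2*-2 + 4*3 + 5*4
= -4 + 12 + 20
= 28

28


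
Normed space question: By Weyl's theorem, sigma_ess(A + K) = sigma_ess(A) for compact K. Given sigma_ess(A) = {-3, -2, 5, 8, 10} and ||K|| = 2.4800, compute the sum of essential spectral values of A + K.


By Weyl's theorem, the essential spectrum is invariant under compact perturbations.
sigma_ess(A + K) = sigma_ess(A) = {-3, -2, 5, 8, 10}
Sum = -3 + -2 + 5 + 8 + 10 = 18

18


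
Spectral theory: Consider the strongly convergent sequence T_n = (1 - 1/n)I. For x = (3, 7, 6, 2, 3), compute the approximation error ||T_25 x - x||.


T_25 x - x = (1 - 1/25)x - x = -x/25
||x|| = sqrt(107) = 10.3441
||T_25 x - x|| = ||x||/25 = 10.3441/25 = 0.4138

0.4138


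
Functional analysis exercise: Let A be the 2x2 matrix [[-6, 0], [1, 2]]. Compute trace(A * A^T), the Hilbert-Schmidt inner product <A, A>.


trace(A * A^T) = sum of squares of all entries
= (-6)^2 + 0^2 + 1^2 + 2^2
= 36 + 0 + 1 + 4
= 41

41


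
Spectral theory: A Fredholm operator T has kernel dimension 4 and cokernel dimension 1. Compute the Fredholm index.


The Fredholm index is defined as ind(T) = dim(ker T) - dim(coker T)
= 4 - 1
= 3

3


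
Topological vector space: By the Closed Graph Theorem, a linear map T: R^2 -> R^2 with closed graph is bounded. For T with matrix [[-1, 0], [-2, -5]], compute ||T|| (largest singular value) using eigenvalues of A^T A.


A^T A = [[5, 10], [10, 25]]
trace(A^T A) = 30, det(A^T A) = 25
discriminant = 30^2 - 4*25 = 800
Largest eigenvalue of A^T A = (trace + sqrt(disc))/2 = 29.1421
||T|| = sqrt(29.1421) = 5.3983

5.3983


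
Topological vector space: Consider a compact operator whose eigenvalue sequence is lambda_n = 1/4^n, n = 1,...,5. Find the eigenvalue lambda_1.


The eigenvalue formula gives lambda_1 = 1/4^1
= 1/4
= 0.2500

0.2500


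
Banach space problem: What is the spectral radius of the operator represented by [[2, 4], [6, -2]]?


For a 2x2 matrix, eigenvalues satisfy lambda^2 - (trace)*lambda + det = 0
trace = 2 + -2 = 0
det = 2*-2 - 4*6 = -28
discriminant = 0^2 - 4*(-28) = 112
spectral radius = max |eigenvalue| = 5.2915

5.2915


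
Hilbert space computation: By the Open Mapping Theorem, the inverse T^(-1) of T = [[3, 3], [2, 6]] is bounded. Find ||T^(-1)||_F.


det(T) = 3*6 - 3*2 = 12
T^(-1) = (1/12) * [[6, -3], [-2, 3]] = [[0.5000, -0.2500], [-0.1667, 0.2500]]
||T^(-1)||_F^2 = 0.5000^2 + (-0.2500)^2 + (-0.1667)^2 + 0.2500^2 = 0.4028
||T^(-1)||_F = sqrt(0.4028) = 0.6346

0.6346


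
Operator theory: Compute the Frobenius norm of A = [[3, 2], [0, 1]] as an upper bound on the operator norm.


||A||_F^2 = sum a_ij^2
= 3^2 + 2^2 + 0^2 + 1^2
= 9 + 4 + 0 + 1 = 14
||A||_F = sqrt(14) = 3.7417

3.7417


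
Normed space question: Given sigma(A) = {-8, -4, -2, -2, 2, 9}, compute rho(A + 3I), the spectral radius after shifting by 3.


Spectrum of A + 3I = {-5, -1, 1, 1, 5, 12}
Spectral radius = max |lambda| over the shifted spectrum
= max(5, 1, 1, 1, 5, 12) = 12

12


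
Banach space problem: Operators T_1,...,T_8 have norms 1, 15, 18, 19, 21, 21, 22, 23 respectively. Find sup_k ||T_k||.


By the Uniform Boundedness Principle, the supremum of norms is finite.
sup_k ||T_k|| = max(1, 15, 18, 19, 21, 21, 22, 23) = 23

23


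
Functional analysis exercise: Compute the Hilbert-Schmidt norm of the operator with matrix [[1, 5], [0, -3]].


The Hilbert-Schmidt norm is sqrt(sum of squares of all entries).
Sum of squares = 1^2 + 5^2 + 0^2 + (-3)^2
= 1 + 25 + 0 + 9 = 35
||T||_HS = sqrt(35) = 5.9161

5.9161


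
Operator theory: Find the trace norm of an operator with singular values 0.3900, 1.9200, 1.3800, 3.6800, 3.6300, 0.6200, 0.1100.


The nuclear norm is the sum of all singular values.
||T||_1 = 0.3900 + 1.9200 + 1.3800 + 3.6800 + 3.6300 + 0.6200 + 0.1100
= 11.7300

11.7300


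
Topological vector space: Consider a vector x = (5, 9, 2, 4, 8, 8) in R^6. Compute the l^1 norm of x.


The l^1 norm equals the sum of absolute values of all components.
||x||_1 = 5 + 9 + 2 + 4 + 8 + 8
= 36

36.0000


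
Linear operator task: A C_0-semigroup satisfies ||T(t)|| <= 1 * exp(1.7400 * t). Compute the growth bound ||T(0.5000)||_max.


||T(0.5000)|| <= 1 * exp(1.7400 * 0.5000)
= 1 * exp(0.8700)
= 1 * 2.3869
= 2.3869

2.3869


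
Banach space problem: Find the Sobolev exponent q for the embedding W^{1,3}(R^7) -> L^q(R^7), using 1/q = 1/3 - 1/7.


Using the Sobolev embedding formula: 1/q = 1/p - k/n
1/q = 1/3 - 1/7 = 4/21
q = 1/(4/21) = 21/4 = 5.2500

5.2500


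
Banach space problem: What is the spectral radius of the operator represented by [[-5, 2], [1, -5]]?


For a 2x2 matrix, eigenvalues satisfy lambda^2 - (trace)*lambda + det = 0
trace = -5 + -5 = -10
det = -5*-5 - 2*1 = 23
discriminant = (-10)^2 - 4*(23) = 8
spectral radius = max |eigenvalue| = 6.4142

6.4142


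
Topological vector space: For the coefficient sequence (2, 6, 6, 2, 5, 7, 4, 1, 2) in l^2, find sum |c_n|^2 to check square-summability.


sum |c_n|^2 = 2^2 + 6^2 + 6^2 + 2^2 + 5^2 + 7^2 + 4^2 + 1^2 + 2^2
= 4 + 36 + 36 + 4 + 25 + 49 + 16 + 1 + 4
= 175

175


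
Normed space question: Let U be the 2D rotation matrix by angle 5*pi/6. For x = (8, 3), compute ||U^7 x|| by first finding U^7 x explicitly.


U is a rotation by theta = 5*pi/6
U^7 = rotation by 7*theta = 35*pi/6 = 11*pi/6 (mod 2*pi)
cos(11*pi/6) = 0.8660, sin(11*pi/6) = -0.5000
U^7 x = (0.8660 * 8 - -0.5000 * 3, -0.5000 * 8 + 0.8660 * 3)
= (8.4282, -1.4019)
||U^7 x|| = sqrt(8.4282^2 + (-1.4019)^2) = sqrt(73.0000) = 8.5440

8.5440


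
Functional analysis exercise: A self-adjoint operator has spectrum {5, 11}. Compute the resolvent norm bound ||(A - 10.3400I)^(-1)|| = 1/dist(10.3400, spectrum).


dist(10.3400, {5, 11}) = min(|10.3400 - 5|, |10.3400 - 11|)
= min(5.3400, 0.6600) = 0.6600
Resolvent bound = 1/0.6600 = 1.5152

1.5152


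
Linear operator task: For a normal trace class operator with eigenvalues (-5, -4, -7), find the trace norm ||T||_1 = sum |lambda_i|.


For a normal operator, singular values equal |eigenvalues|.
Trace norm = sum |lambda_i| = 5 + 4 + 7
= 16

16


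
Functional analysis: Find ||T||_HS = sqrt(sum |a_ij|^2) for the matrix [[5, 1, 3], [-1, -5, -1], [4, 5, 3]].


The Hilbert-Schmidt norm is sqrt(sum of squares of all entries).
Sum of squares = 5^2 + 1^2 + 3^2 + (-1)^2 + (-5)^2 + (-1)^2 + 4^2 + 5^2 + 3^2
= 25 + 1 + 9 + 1 + 25 + 1 + 16 + 25 + 9 = 112
||T||_HS = sqrt(112) = 10.5830

10.5830


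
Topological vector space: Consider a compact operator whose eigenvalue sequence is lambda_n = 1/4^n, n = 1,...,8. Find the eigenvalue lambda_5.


The eigenvalue formula gives lambda_5 = 1/4^5
= 1/1024
= 9.7656e-04

9.7656e-04


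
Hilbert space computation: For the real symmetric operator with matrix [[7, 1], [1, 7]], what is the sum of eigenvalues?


For a self-adjoint (symmetric) matrix, the eigenvalues are real.
The sum of eigenvalues equals the trace of the matrix.
trace = 7 + 7 = 14

14


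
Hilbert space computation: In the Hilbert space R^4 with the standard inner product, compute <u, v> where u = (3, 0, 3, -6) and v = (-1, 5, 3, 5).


Computing the standard inner product <u, v> = sum u_i * v_i
= 3*-1 + 0*5 + 3*3 + -6*5
= -3 + 0 + 9 + -30
= -24

-24


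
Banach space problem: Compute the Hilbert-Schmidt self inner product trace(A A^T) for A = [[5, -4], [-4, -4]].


trace(A * A^T) = sum of squares of all entries
= 5^2 + (-4)^2 + (-4)^2 + (-4)^2
= 25 + 16 + 16 + 16
= 73

73


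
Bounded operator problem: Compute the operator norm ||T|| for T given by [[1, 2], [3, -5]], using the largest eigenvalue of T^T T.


A^T A = [[10, -13], [-13, 29]]
trace(A^T A) = 39, det(A^T A) = 121
discriminant = 39^2 - 4*121 = 1037
Largest eigenvalue of A^T A = (trace + sqrt(disc))/2 = 35.6012
||T|| = sqrt(35.6012) = 5.9667

5.9667


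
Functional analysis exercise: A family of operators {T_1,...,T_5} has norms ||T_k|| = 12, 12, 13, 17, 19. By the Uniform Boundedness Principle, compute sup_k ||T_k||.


By the Uniform Boundedness Principle, the supremum of norms is finite.
sup_k ||T_k|| = max(12, 12, 13, 17, 19) = 19

19
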